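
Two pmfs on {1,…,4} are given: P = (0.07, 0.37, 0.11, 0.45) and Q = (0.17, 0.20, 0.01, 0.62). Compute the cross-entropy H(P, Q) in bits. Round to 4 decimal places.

2.0792 bits

H(P,Q) = −Σ p·log₂ q.
  −0.07·log₂(0.17) = 0.17895
  −0.37·log₂(0.20) = 0.85911
  −0.11·log₂(0.01) = 0.73082
  −0.45·log₂(0.62) = 0.31035
H(P,Q) = 2.0792 bits.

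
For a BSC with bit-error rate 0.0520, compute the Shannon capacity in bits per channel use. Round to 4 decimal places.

0.7052 bits

Binary symmetric channel: C = 1 − h₂(ε) where h₂ is the binary entropy function.
h₂(0.0520) = −0.0520·log₂0.0520 − 0.9480·log₂0.9480 = 0.2948.
C = 1 − 0.2948 = 0.7052 bits per channel use.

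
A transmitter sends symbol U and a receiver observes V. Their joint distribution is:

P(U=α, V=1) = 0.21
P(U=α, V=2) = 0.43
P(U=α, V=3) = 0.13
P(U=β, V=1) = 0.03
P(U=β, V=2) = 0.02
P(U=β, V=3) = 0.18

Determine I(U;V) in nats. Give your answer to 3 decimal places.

Marginals: p(U) = (0.7700, 0.2300), p(V) = (0.2400, 0.4500, 0.3100).
I(U;V) = Σ p(x,y)·ln[p(x,y)/(p(x)p(y))].
  (α,1): 0.21·ln(1.1364) = 0.0268
  (α,2): 0.43·ln(1.2410) = 0.0928
  (α,3): 0.13·ln(0.5446) = -0.0790
  (β,1): 0.03·ln(0.5435) = -0.0183
  (β,2): 0.02·ln(0.1932) = -0.0329
  (β,3): 0.18·ln(2.5245) = 0.1667
Sum = 0.156 nats.

0.156 nats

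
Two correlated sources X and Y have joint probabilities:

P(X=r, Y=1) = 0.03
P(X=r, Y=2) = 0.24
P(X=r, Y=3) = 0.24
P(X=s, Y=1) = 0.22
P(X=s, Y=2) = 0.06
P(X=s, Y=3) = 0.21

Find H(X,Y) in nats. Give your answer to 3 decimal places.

1.620 nats

H(X,Y) = −Σ p(x,y)·ln p(x,y) over all 6 cells.
  cell (r,1): −0.03·ln0.03 = 0.1052
  cell (r,2): −0.24·ln0.24 = 0.3425
  cell (r,3): −0.24·ln0.24 = 0.3425
  cell (s,1): −0.22·ln0.22 = 0.3331
  cell (s,2): −0.06·ln0.06 = 0.1688
  cell (s,3): −0.21·ln0.21 = 0.3277
Sum = 1.620 nats.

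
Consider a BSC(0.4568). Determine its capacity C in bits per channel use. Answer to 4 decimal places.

0.0054 bits

Binary symmetric channel: C = 1 − h₂(ε) where h₂ is the binary entropy function.
h₂(0.4568) = −0.4568·log₂0.4568 − 0.5432·log₂0.5432 = 0.9946.
C = 1 − 0.9946 = 0.0054 bits per channel use.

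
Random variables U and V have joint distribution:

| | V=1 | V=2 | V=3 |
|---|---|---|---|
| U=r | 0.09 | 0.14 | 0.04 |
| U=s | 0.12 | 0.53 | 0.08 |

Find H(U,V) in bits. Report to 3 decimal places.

2.040 bits

H(U,V) = −Σ p(x,y)·log₂ p(x,y) over all 6 cells.
  cell (r,1): −0.09·log₂0.09 = 0.3127
  cell (r,2): −0.14·log₂0.14 = 0.3971
  cell (r,3): −0.04·log₂0.04 = 0.1858
  cell (s,1): −0.12·log₂0.12 = 0.3671
  cell (s,2): −0.53·log₂0.53 = 0.4854
  cell (s,3): −0.08·log₂0.08 = 0.2915
Sum = 2.040 bits.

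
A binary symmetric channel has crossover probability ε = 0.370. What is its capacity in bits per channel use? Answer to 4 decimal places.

Binary symmetric channel: C = 1 − h₂(ε) where h₂ is the binary entropy function.
h₂(0.370) = −0.370·log₂0.370 − 0.630·log₂0.630 = 0.9507.
C = 1 − 0.9507 = 0.0493 bits per channel use.

0.0493 bits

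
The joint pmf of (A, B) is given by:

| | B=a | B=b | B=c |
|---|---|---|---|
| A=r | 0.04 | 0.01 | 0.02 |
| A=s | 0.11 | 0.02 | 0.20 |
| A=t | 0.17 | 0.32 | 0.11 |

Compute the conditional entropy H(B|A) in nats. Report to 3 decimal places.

Chain rule: H(B|A) = H(A,B) − H(A).
Marginals: p(A) = (0.0700, 0.3300, 0.6000), p(B) = (0.3200, 0.3500, 0.3300).
H(A,B) = 1.8046 nats; H(A) = 0.8585 nats.
H(B|A) = 1.8046 − 0.8585 = 0.946 nats.

0.946 nats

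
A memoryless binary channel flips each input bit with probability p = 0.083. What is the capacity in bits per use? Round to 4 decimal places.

Binary symmetric channel: C = 1 − h₂(ε) where h₂ is the binary entropy function.
h₂(0.083) = −0.083·log₂0.083 − 0.917·log₂0.917 = 0.4127.
C = 1 − 0.4127 = 0.5873 bits per channel use.

0.5873 bits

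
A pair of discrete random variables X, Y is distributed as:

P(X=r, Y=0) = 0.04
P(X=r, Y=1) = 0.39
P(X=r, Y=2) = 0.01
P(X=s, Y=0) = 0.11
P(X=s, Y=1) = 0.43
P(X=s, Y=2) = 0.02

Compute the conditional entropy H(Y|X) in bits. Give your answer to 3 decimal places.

Marginals: p(X) = (0.4400, 0.5600), p(Y) = (0.1500, 0.8200, 0.0300).
H(Y|X) = Σ p(X) · H(Y|X=·).
  X=r: p=0.4400, H(Y|X=r) = 0.5928
  X=s: p=0.5600, H(Y|X=s) = 0.9255
Weighted sum = 0.779 bits.

0.779 bits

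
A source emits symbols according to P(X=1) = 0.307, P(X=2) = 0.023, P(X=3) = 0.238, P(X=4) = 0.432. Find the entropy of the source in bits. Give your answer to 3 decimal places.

H(X) = −Σ p·log₂ p.
  −(0.307)·log₂(0.307) = 0.5230
  −(0.023)·log₂(0.023) = 0.1252
  −(0.238)·log₂(0.238) = 0.4929
  −(0.432)·log₂(0.432) = 0.5231
Sum: 0.5230 + 0.1252 + 0.4929 + 0.5231 = 1.664 bits.

1.664 bits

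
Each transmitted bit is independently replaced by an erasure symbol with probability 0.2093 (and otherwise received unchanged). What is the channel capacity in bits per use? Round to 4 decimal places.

0.7907 bits

Binary erasure channel: capacity C = 1 − ε.
C = 1 − 0.2093 = 0.7907 bits per channel use.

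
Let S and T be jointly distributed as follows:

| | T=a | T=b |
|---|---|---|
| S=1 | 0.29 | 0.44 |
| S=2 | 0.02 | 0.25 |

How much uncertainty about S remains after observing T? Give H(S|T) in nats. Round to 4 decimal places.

0.5259 nats

Marginals: p(S) = (0.7300, 0.2700), p(T) = (0.3100, 0.6900).
H(S|T) = Σ p(T) · H(S|T=·).
  T=a: p=0.3100, H(S|T=a) = 0.2392
  T=b: p=0.6900, H(S|T=b) = 0.6547
Weighted sum = 0.5259 nats.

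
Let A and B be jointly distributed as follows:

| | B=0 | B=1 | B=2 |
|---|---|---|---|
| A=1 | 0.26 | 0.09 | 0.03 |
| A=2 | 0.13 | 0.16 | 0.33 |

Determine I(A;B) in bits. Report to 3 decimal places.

Marginals: p(A) = (0.3800, 0.6200), p(B) = (0.3900, 0.2500, 0.3600).
I(A;B) = Σ p(x,y)·log₂[p(x,y)/(p(x)p(y))].
  (1,0): 0.26·log₂(1.7544) = 0.2109
  (1,1): 0.09·log₂(0.9474) = -0.0070
  (1,2): 0.03·log₂(0.2193) = -0.0657
  (2,0): 0.13·log₂(0.5376) = -0.1164
  (2,1): 0.16·log₂(1.0323) = 0.0073
  (2,2): 0.33·log₂(1.4785) = 0.1862
Sum = 0.215 bits.

0.215 bits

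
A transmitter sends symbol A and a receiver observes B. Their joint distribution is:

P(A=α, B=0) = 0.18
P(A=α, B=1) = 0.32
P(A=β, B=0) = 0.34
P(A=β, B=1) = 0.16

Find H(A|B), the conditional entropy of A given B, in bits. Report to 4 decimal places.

Chain rule: H(A|B) = H(A,B) − H(B).
Marginals: p(A) = (0.5000, 0.5000), p(B) = (0.5200, 0.4800).
H(A,B) = 1.9235 bits; H(B) = 0.9988 bits.
H(A|B) = 1.9235 − 0.9988 = 0.9247 bits.

0.9247 bits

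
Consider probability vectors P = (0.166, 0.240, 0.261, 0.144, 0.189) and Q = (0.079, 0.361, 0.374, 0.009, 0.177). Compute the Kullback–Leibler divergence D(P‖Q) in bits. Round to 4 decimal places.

D(P‖Q) = Σ p·log₂(p/q).
  0.166·log₂(0.166/0.079) = 0.17783
  0.240·log₂(0.240/0.361) = -0.14135
  0.261·log₂(0.261/0.374) = -0.13546
  0.144·log₂(0.144/0.009) = 0.57600
  0.189·log₂(0.189/0.177) = 0.01789
D(P‖Q) = 0.4949 bits.

0.4949 bits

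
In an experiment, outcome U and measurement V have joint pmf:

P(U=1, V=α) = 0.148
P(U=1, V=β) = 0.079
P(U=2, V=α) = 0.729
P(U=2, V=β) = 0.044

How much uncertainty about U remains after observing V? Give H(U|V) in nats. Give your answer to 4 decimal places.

0.4783 nats

Marginals: p(U) = (0.2270, 0.7730), p(V) = (0.8770, 0.1230).
H(U|V) = Σ p(V) · H(U|V=·).
  V=α: p=0.8770, H(U|V=α) = 0.4539
  V=β: p=0.1230, H(U|V=β) = 0.6521
Weighted sum = 0.4783 nats.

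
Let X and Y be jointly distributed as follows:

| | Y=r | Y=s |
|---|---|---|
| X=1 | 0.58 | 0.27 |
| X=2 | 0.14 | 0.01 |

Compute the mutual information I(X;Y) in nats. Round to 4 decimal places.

0.0249 nats

Marginals: p(X) = (0.8500, 0.1500), p(Y) = (0.7200, 0.2800).
I(X;Y) = Σ p(x,y)·ln[p(x,y)/(p(x)p(y))].
  (1,r): 0.58·ln(0.9477) = -0.03115
  (1,s): 0.27·ln(1.1345) = 0.03406
  (2,r): 0.14·ln(1.2963) = 0.03633
  (2,s): 0.01·ln(0.2381) = -0.01435
Sum = 0.0249 nats.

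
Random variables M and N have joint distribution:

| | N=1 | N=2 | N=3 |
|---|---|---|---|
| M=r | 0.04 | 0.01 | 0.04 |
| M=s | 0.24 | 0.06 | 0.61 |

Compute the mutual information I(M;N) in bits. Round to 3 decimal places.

Marginals: p(M) = (0.0900, 0.9100), p(N) = (0.2800, 0.0700, 0.6500).
I(M;N) = Σ p(x,y)·log₂[p(x,y)/(p(x)p(y))].
  (r,1): 0.04·log₂(1.5873) = 0.0267
  (r,2): 0.01·log₂(1.5873) = 0.0067
  (r,3): 0.04·log₂(0.6838) = -0.0219
  (s,1): 0.24·log₂(0.9419) = -0.0207
  (s,2): 0.06·log₂(0.9419) = -0.0052
  (s,3): 0.61·log₂(1.0313) = 0.0271
Sum = 0.013 bits.

0.013 bits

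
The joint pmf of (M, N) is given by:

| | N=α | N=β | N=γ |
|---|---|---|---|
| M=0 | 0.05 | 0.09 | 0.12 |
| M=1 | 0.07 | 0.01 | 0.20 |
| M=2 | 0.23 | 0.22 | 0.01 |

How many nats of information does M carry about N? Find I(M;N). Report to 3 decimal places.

Marginals: p(M) = (0.2600, 0.2800, 0.4600), p(N) = (0.3500, 0.3200, 0.3300).
I(M;N) = Σ p(x,y)·ln[p(x,y)/(p(x)p(y))].
  (0,α): 0.05·ln(0.5495) = -0.0299
  (0,β): 0.09·ln(1.0817) = 0.0071
  (0,γ): 0.12·ln(1.3986) = 0.0403
  (1,α): 0.07·ln(0.7143) = -0.0236
  (1,β): 0.01·ln(0.1116) = -0.0219
  (1,γ): 0.20·ln(2.1645) = 0.1544
  (2,α): 0.23·ln(1.4286) = 0.0820
  (2,β): 0.22·ln(1.4946) = 0.0884
  (2,γ): 0.01·ln(0.0659) = -0.0272
Sum = 0.270 nats.

0.270 nats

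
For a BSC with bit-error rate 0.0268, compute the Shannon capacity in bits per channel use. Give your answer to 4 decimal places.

Binary symmetric channel: C = 1 − h₂(ε) where h₂ is the binary entropy function.
h₂(0.0268) = −0.0268·log₂0.0268 − 0.9732·log₂0.9732 = 0.1781.
C = 1 − 0.1781 = 0.8219 bits per channel use.

0.8219 bits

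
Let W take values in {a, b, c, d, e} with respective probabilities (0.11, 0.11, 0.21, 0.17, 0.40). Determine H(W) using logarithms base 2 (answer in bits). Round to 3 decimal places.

2.137 bits

H(W) = −Σ p·log₂ p.
  −(0.11)·log₂(0.11) = 0.3503
  −(0.11)·log₂(0.11) = 0.3503
  −(0.21)·log₂(0.21) = 0.4728
  −(0.17)·log₂(0.17) = 0.4346
  −(0.40)·log₂(0.40) = 0.5288
Sum: 0.3503 + 0.3503 + 0.4728 + 0.4346 + 0.5288 = 2.137 bits.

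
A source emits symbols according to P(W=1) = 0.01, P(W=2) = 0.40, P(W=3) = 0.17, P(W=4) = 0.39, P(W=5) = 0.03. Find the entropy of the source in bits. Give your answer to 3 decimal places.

1.711 bits

H(W) = −Σ p·log₂ p.
  −(0.01)·log₂(0.01) = 0.0664
  −(0.40)·log₂(0.40) = 0.5288
  −(0.17)·log₂(0.17) = 0.4346
  −(0.39)·log₂(0.39) = 0.5298
  −(0.03)·log₂(0.03) = 0.1518
Sum: 0.0664 + 0.5288 + 0.4346 + 0.5298 + 0.1518 = 1.711 bits.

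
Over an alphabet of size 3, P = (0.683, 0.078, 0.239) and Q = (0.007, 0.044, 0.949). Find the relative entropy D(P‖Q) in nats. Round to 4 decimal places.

2.8436 nats

D(P‖Q) = Σ p·ln(p/q).
  0.683·ln(0.683/0.007) = 3.12854
  0.078·ln(0.078/0.044) = 0.04466
  0.239·ln(0.239/0.949) = -0.32957
D(P‖Q) = 2.8436 nats.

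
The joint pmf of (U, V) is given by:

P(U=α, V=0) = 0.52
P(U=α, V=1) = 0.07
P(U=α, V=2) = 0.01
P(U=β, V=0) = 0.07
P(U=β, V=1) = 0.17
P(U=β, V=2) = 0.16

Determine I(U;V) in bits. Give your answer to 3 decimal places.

Marginals: p(U) = (0.6000, 0.4000), p(V) = (0.5900, 0.2400, 0.1700).
I(U;V) = Σ p(x,y)·log₂[p(x,y)/(p(x)p(y))].
  (α,0): 0.52·log₂(1.4689) = 0.2885
  (α,1): 0.07·log₂(0.4861) = -0.0728
  (α,2): 0.01·log₂(0.0980) = -0.0335
  (β,0): 0.07·log₂(0.2966) = -0.1227
  (β,1): 0.17·log₂(1.7708) = 0.1402
  (β,2): 0.16·log₂(2.3529) = 0.1975
Sum = 0.397 bits.

0.397 bits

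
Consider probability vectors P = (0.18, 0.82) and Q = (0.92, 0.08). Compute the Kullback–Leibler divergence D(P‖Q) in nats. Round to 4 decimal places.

1.6147 nats

D(P‖Q) = Σ p·ln(p/q).
  0.18·ln(0.18/0.92) = -0.29366
  0.82·ln(0.82/0.08) = 1.90837
D(P‖Q) = 1.6147 nats.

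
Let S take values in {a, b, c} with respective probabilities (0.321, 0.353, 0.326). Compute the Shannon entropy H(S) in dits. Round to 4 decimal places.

0.4767 dits

H(S) = −Σ p·log₁₀ p.
  −(0.321)·log₁₀(0.321) = 0.15841
  −(0.353)·log₁₀(0.353) = 0.15964
  −(0.326)·log₁₀(0.326) = 0.15869
Sum: 0.15841 + 0.15964 + 0.15869 = 0.4767 dits.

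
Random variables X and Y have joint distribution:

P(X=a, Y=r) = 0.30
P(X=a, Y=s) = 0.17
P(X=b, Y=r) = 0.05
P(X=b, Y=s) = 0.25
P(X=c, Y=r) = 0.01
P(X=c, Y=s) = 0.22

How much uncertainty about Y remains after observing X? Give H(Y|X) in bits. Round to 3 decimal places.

0.698 bits

Marginals: p(X) = (0.4700, 0.3000, 0.2300), p(Y) = (0.3600, 0.6400).
H(Y|X) = Σ p(X) · H(Y|X=·).
  X=a: p=0.4700, H(Y|X=a) = 0.9441
  X=b: p=0.3000, H(Y|X=b) = 0.6500
  X=c: p=0.2300, H(Y|X=c) = 0.2580
Weighted sum = 0.698 bits.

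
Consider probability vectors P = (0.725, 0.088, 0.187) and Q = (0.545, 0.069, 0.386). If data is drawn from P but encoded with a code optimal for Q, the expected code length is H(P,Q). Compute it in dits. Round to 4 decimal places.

H(P,Q) = −Σ p·log₁₀ q.
  −0.725·log₁₀(0.545) = 0.19111
  −0.088·log₁₀(0.069) = 0.10218
  −0.187·log₁₀(0.386) = 0.07731
H(P,Q) = 0.3706 dits.

0.3706 dits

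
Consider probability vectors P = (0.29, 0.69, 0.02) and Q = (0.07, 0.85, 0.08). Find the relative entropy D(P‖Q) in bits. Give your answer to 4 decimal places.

D(P‖Q) = Σ p·log₂(p/q).
  0.29·log₂(0.29/0.07) = 0.59468
  0.69·log₂(0.69/0.85) = -0.20760
  0.02·log₂(0.02/0.08) = -0.04000
D(P‖Q) = 0.3471 bits.

0.3471 bits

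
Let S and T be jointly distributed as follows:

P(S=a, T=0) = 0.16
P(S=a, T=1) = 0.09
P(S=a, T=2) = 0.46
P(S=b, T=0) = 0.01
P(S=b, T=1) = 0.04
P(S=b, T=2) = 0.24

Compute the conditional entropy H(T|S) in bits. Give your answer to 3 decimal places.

Marginals: p(S) = (0.7100, 0.2900), p(T) = (0.1700, 0.1300, 0.7000).
H(T|S) = Σ p(S) · H(T|S=·).
  S=a: p=0.7100, H(T|S=a) = 1.2679
  S=b: p=0.2900, H(T|S=b) = 0.7877
Weighted sum = 1.129 bits.

1.129 bits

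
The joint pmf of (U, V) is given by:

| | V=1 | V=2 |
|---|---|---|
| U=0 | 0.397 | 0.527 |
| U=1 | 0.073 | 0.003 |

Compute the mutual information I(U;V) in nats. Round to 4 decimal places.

Marginals: p(U) = (0.9240, 0.0760), p(V) = (0.4700, 0.5300).
I(U;V) = Σ p(x,y)·ln[p(x,y)/(p(x)p(y))].
  (0,1): 0.397·ln(0.9142) = -0.03563
  (0,2): 0.527·ln(1.0761) = 0.03866
  (1,1): 0.073·ln(2.0437) = 0.05218
  (1,2): 0.003·ln(0.0745) = -0.00779
Sum = 0.0474 nats.

0.0474 nats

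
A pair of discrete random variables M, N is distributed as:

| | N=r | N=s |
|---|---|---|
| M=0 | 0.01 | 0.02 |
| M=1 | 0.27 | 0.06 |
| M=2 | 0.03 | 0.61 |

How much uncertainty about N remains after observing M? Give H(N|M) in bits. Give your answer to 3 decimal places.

0.428 bits

Chain rule: H(N|M) = H(M,N) − H(M).
Marginals: p(M) = (0.0300, 0.3300, 0.6400), p(N) = (0.3100, 0.6900).
H(M,N) = 1.5196 bits; H(M) = 1.0917 bits.
H(N|M) = 1.5196 − 1.0917 = 0.428 bits.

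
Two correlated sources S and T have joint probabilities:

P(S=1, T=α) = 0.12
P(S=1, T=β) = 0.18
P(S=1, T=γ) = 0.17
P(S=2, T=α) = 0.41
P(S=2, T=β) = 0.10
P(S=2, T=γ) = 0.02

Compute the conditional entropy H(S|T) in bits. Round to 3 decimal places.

0.765 bits

Marginals: p(S) = (0.4700, 0.5300), p(T) = (0.5300, 0.2800, 0.1900).
H(S|T) = Σ p(T) · H(S|T=·).
  T=α: p=0.5300, H(S|T=α) = 0.7717
  T=β: p=0.2800, H(S|T=β) = 0.9403
  T=γ: p=0.1900, H(S|T=γ) = 0.4855
Weighted sum = 0.765 bits.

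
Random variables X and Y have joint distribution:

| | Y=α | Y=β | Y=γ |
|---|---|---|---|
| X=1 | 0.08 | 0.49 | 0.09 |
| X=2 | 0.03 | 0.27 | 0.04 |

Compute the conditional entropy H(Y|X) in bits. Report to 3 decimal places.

1.031 bits

Chain rule: H(Y|X) = H(X,Y) − H(X).
Marginals: p(X) = (0.6600, 0.3400), p(Y) = (0.1100, 0.7600, 0.1300).
H(X,Y) = 1.9560 bits; H(X) = 0.9248 bits.
H(Y|X) = 1.9560 − 0.9248 = 1.031 bits.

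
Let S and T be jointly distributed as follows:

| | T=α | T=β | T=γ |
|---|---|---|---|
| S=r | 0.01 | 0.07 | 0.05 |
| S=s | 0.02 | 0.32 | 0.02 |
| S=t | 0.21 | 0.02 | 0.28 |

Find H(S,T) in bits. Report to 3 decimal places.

H(S,T) = −Σ p(x,y)·log₂ p(x,y) over all 9 cells.
  cell (r,α): −0.01·log₂0.01 = 0.0664
  cell (r,β): −0.07·log₂0.07 = 0.2686
  cell (r,γ): −0.05·log₂0.05 = 0.2161
  cell (s,α): −0.02·log₂0.02 = 0.1129
  cell (s,β): −0.32·log₂0.32 = 0.5260
  cell (s,γ): −0.02·log₂0.02 = 0.1129
  cell (t,α): −0.21·log₂0.21 = 0.4728
  cell (t,β): −0.02·log₂0.02 = 0.1129
  cell (t,γ): −0.28·log₂0.28 = 0.5142
Sum = 2.403 bits.

2.403 bits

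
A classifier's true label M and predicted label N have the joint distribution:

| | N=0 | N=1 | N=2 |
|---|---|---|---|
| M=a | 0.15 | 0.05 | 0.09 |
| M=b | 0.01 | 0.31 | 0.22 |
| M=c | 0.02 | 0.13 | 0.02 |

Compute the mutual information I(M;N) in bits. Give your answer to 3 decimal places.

0.291 bits

Marginals: p(M) = (0.2900, 0.5400, 0.1700), p(N) = (0.1800, 0.4900, 0.3300).
I(M;N) = H(M) + H(N) − H(M,N).
H(M) = 1.4325, H(N) = 1.4774, H(M,N) = 2.6185.
I(M;N) = 1.4325 + 1.4774 − 2.6185 = 0.291 bits.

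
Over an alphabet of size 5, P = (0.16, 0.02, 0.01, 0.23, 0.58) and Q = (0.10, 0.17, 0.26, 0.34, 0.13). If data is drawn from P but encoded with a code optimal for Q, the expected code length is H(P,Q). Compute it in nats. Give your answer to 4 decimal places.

1.8488 nats

H(P,Q) = −Σ p·ln q.
  −0.16·ln(0.10) = 0.36841
  −0.02·ln(0.17) = 0.03544
  −0.01·ln(0.26) = 0.01347
  −0.23·ln(0.34) = 0.24813
  −0.58·ln(0.13) = 1.18333
H(P,Q) = 1.8488 nats.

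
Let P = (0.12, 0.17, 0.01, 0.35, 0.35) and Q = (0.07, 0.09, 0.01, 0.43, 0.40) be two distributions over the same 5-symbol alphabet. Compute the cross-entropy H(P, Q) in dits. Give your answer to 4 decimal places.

H(P,Q) = −Σ p·log₁₀ q.
  −0.12·log₁₀(0.07) = 0.13859
  −0.17·log₁₀(0.09) = 0.17778
  −0.01·log₁₀(0.01) = 0.02000
  −0.35·log₁₀(0.43) = 0.12829
  −0.35·log₁₀(0.40) = 0.13928
H(P,Q) = 0.6039 dits.

0.6039 dits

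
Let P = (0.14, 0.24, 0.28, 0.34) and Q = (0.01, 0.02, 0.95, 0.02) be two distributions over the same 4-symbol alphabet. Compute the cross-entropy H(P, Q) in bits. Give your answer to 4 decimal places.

4.2243 bits

H(P,Q) = −Σ p·log₂ q.
  −0.14·log₂(0.01) = 0.93014
  −0.24·log₂(0.02) = 1.35453
  −0.28·log₂(0.95) = 0.02072
  −0.34·log₂(0.02) = 1.91891
H(P,Q) = 4.2243 bits.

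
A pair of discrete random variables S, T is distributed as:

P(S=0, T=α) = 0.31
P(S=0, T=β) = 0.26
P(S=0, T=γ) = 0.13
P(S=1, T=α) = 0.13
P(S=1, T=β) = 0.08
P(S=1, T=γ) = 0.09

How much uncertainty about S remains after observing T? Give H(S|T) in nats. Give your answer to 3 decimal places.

0.601 nats

Marginals: p(S) = (0.7000, 0.3000), p(T) = (0.4400, 0.3400, 0.2200).
H(S|T) = Σ p(T) · H(S|T=·).
  T=α: p=0.4400, H(S|T=α) = 0.6070
  T=β: p=0.3400, H(S|T=β) = 0.5456
  T=γ: p=0.2200, H(S|T=γ) = 0.6765
Weighted sum = 0.601 nats.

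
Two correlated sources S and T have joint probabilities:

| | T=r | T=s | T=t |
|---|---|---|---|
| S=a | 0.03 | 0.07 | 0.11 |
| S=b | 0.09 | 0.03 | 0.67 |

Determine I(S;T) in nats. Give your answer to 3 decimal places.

0.068 nats

Marginals: p(S) = (0.2100, 0.7900), p(T) = (0.1200, 0.1000, 0.7800).
I(S;T) = Σ p(x,y)·ln[p(x,y)/(p(x)p(y))].
  (a,r): 0.03·ln(1.1905) = 0.0052
  (a,s): 0.07·ln(3.3333) = 0.0843
  (a,t): 0.11·ln(0.6716) = -0.0438
  (b,r): 0.09·ln(0.9494) = -0.0047
  (b,s): 0.03·ln(0.3797) = -0.0290
  (b,t): 0.67·ln(1.0873) = 0.0561
Sum = 0.068 nats.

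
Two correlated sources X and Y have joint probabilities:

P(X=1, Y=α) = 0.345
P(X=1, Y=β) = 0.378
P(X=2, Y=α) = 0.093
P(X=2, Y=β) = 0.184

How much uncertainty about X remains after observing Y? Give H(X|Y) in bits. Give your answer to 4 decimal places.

0.8394 bits

Chain rule: H(X|Y) = H(X,Y) − H(Y).
Marginals: p(X) = (0.7230, 0.2770), p(Y) = (0.4380, 0.5620).
H(X,Y) = 1.8283 bits; H(Y) = 0.9889 bits.
H(X|Y) = 1.8283 − 0.9889 = 0.8394 bits.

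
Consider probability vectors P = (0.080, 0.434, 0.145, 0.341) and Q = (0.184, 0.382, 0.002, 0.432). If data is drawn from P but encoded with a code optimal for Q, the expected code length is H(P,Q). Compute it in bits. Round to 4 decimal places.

H(P,Q) = −Σ p·log₂ q.
  −0.080·log₂(0.184) = 0.19538
  −0.434·log₂(0.382) = 0.60255
  −0.145·log₂(0.002) = 1.30004
  −0.341·log₂(0.432) = 0.41292
H(P,Q) = 2.5109 bits.

2.5109 bits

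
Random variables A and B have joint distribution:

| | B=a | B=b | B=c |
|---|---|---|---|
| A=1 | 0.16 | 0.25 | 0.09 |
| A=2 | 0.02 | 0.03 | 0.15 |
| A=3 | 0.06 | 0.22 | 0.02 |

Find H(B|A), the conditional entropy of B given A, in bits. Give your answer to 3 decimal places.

1.262 bits

Chain rule: H(B|A) = H(A,B) − H(A).
Marginals: p(A) = (0.5000, 0.2000, 0.3000), p(B) = (0.2400, 0.5000, 0.2600).
H(A,B) = 2.7478 bits; H(A) = 1.4855 bits.
H(B|A) = 2.7478 − 1.4855 = 1.262 bits.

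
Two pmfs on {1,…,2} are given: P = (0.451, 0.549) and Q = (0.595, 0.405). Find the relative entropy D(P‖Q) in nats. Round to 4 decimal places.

0.0420 nats

D(P‖Q) = Σ p·ln(p/q).
  0.451·ln(0.451/0.595) = -0.12497
  0.549·ln(0.549/0.405) = 0.16701
D(P‖Q) = 0.0420 nats.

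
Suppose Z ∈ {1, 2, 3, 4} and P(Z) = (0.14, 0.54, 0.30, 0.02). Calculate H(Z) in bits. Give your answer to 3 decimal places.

1.511 bits

H(Z) = −Σ p·log₂ p.
  −(0.14)·log₂(0.14) = 0.3971
  −(0.54)·log₂(0.54) = 0.4800
  −(0.30)·log₂(0.30) = 0.5211
  −(0.02)·log₂(0.02) = 0.1129
Sum: 0.3971 + 0.4800 + 0.5211 + 0.1129 = 1.511 bits.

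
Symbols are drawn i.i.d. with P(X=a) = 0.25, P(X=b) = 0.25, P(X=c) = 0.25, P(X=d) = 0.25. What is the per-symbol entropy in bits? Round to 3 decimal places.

H(X) = −Σ p·log₂ p.
  −(0.25)·log₂(0.25) = 0.5000
  −(0.25)·log₂(0.25) = 0.5000
  −(0.25)·log₂(0.25) = 0.5000
  −(0.25)·log₂(0.25) = 0.5000
Sum: 0.5000 + 0.5000 + 0.5000 + 0.5000 = 2.000 bits.

2.000 bits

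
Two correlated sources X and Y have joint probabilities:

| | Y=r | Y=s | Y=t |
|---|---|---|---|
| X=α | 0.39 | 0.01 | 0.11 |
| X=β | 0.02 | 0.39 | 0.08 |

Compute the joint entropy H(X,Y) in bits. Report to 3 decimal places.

1.881 bits

H(X,Y) = −Σ p(x,y)·log₂ p(x,y) over all 6 cells.
  cell (α,r): −0.39·log₂0.39 = 0.5298
  cell (α,s): −0.01·log₂0.01 = 0.0664
  cell (α,t): −0.11·log₂0.11 = 0.3503
  cell (β,r): −0.02·log₂0.02 = 0.1129
  cell (β,s): −0.39·log₂0.39 = 0.5298
  cell (β,t): −0.08·log₂0.08 = 0.2915
Sum = 1.881 bits.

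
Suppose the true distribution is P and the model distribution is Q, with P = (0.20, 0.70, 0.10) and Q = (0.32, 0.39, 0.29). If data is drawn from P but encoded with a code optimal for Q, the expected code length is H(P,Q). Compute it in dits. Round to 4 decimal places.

H(P,Q) = −Σ p·log₁₀ q.
  −0.20·log₁₀(0.32) = 0.09897
  −0.70·log₁₀(0.39) = 0.28625
  −0.10·log₁₀(0.29) = 0.05376
H(P,Q) = 0.4390 dits.

0.4390 dits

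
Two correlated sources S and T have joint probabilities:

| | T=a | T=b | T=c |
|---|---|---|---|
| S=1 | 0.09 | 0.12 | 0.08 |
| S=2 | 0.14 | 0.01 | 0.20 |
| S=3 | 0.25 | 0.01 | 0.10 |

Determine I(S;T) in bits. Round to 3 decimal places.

0.217 bits

Marginals: p(S) = (0.2900, 0.3500, 0.3600), p(T) = (0.4800, 0.1400, 0.3800).
I(S;T) = H(S) + H(T) − H(S,T).
H(S) = 1.5786, H(T) = 1.4358, H(S,T) = 2.7978.
I(S;T) = 1.5786 + 1.4358 − 2.7978 = 0.217 bits.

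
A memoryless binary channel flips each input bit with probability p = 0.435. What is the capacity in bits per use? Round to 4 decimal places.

Binary symmetric channel: C = 1 − h₂(ε) where h₂ is the binary entropy function.
h₂(0.435) = −0.435·log₂0.435 − 0.565·log₂0.565 = 0.9878.
C = 1 − 0.9878 = 0.0122 bits per channel use.

0.0122 bits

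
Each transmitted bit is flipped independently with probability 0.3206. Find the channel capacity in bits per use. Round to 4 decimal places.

0.0950 bits

Binary symmetric channel: C = 1 − h₂(ε) where h₂ is the binary entropy function.
h₂(0.3206) = −0.3206·log₂0.3206 − 0.6794·log₂0.6794 = 0.9050.
C = 1 − 0.9050 = 0.0950 bits per channel use.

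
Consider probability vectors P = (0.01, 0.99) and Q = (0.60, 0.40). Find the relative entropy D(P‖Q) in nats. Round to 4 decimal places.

0.8562 nats

D(P‖Q) = Σ p·ln(p/q).
  0.01·ln(0.01/0.60) = -0.04094
  0.99·ln(0.99/0.40) = 0.89718
D(P‖Q) = 0.8562 nats.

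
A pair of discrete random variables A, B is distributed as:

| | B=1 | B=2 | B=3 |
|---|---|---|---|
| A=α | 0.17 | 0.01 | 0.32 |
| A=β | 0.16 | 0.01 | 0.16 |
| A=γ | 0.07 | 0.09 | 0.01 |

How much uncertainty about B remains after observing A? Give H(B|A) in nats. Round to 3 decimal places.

Chain rule: H(B|A) = H(A,B) − H(A).
Marginals: p(A) = (0.5000, 0.3300, 0.1700), p(B) = (0.4000, 0.1100, 0.4900).
H(A,B) = 1.7933 nats; H(A) = 1.0137 nats.
H(B|A) = 1.7933 − 1.0137 = 0.780 nats.

0.780 nats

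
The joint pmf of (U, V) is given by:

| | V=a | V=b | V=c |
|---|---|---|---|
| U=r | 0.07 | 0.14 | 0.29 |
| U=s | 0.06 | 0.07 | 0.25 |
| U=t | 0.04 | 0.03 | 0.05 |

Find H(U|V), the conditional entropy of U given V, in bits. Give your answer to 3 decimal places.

1.371 bits

Chain rule: H(U|V) = H(U,V) − H(V).
Marginals: p(U) = (0.5000, 0.3800, 0.1200), p(V) = (0.1700, 0.2400, 0.5900).
H(U,V) = 2.7493 bits; H(V) = 1.3778 bits.
H(U|V) = 2.7493 − 1.3778 = 1.371 bits.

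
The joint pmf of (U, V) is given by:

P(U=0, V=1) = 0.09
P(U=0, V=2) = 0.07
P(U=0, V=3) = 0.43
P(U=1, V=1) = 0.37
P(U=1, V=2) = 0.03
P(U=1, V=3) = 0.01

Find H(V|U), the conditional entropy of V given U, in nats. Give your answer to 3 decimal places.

0.608 nats

Chain rule: H(V|U) = H(U,V) − H(U).
Marginals: p(U) = (0.5900, 0.4100), p(V) = (0.4600, 0.1000, 0.4400).
H(U,V) = 1.2849 nats; H(U) = 0.6769 nats.
H(V|U) = 1.2849 − 0.6769 = 0.608 nats.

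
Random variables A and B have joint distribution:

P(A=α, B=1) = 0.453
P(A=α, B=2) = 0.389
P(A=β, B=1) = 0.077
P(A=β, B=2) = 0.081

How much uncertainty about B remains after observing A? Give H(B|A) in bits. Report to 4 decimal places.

0.9964 bits

Marginals: p(A) = (0.8420, 0.1580), p(B) = (0.5300, 0.4700).
H(B|A) = Σ p(A) · H(B|A=·).
  A=α: p=0.8420, H(B|A=α) = 0.9958
  A=β: p=0.1580, H(B|A=β) = 0.9995
Weighted sum = 0.9964 bits.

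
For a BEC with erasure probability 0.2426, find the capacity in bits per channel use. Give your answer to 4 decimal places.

0.7574 bits

Binary erasure channel: capacity C = 1 − ε.
C = 1 − 0.2426 = 0.7574 bits per channel use.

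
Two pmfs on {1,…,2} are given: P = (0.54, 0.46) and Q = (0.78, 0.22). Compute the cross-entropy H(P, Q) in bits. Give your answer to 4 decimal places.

H(P,Q) = −Σ p·log₂ q.
  −0.54·log₂(0.78) = 0.19357
  −0.46·log₂(0.22) = 1.00484
H(P,Q) = 1.1984 bits.

1.1984 bits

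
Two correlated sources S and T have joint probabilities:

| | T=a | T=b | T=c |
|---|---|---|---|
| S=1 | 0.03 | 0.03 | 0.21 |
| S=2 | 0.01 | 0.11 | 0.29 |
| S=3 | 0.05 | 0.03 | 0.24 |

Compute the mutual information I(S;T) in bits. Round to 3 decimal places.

0.059 bits

Marginals: p(S) = (0.2700, 0.4100, 0.3200), p(T) = (0.0900, 0.1700, 0.7400).
I(S;T) = Σ p(x,y)·log₂[p(x,y)/(p(x)p(y))].
  (1,a): 0.03·log₂(1.2346) = 0.0091
  (1,b): 0.03·log₂(0.6536) = -0.0184
  (1,c): 0.21·log₂(1.0511) = 0.0151
  (2,a): 0.01·log₂(0.2710) = -0.0188
  (2,b): 0.11·log₂(1.5782) = 0.0724
  (2,c): 0.29·log₂(0.9558) = -0.0189
  (3,a): 0.05·log₂(1.7361) = 0.0398
  (3,b): 0.03·log₂(0.5515) = -0.0258
  (3,c): 0.24·log₂(1.0135) = 0.0046
Sum = 0.059 bits.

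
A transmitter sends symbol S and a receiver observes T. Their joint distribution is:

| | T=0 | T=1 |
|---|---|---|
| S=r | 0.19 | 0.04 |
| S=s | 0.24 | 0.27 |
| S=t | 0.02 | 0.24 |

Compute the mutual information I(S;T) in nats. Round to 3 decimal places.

Marginals: p(S) = (0.2300, 0.5100, 0.2600), p(T) = (0.4500, 0.5500).
I(S;T) = Σ p(x,y)·ln[p(x,y)/(p(x)p(y))].
  (r,0): 0.19·ln(1.8357) = 0.1154
  (r,1): 0.04·ln(0.3162) = -0.0461
  (s,0): 0.24·ln(1.0458) = 0.0107
  (s,1): 0.27·ln(0.9626) = -0.0103
  (t,0): 0.02·ln(0.1709) = -0.0353
  (t,1): 0.24·ln(1.6783) = 0.1243
Sum = 0.159 nats.

0.159 nats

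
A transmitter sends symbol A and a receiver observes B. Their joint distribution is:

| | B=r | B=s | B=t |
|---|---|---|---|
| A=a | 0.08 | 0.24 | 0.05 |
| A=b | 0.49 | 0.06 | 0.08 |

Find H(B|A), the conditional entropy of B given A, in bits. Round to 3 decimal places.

1.090 bits

Marginals: p(A) = (0.3700, 0.6300), p(B) = (0.5700, 0.3000, 0.1300).
H(B|A) = Σ p(A) · H(B|A=·).
  A=a: p=0.3700, H(B|A=a) = 1.2730
  A=b: p=0.6300, H(B|A=b) = 0.9831
Weighted sum = 1.090 bits.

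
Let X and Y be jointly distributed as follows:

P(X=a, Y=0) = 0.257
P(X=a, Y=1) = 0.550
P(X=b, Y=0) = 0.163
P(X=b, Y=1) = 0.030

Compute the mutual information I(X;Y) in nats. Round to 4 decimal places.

0.0920 nats

Marginals: p(X) = (0.8070, 0.1930), p(Y) = (0.4200, 0.5800).
I(X;Y) = Σ p(x,y)·ln[p(x,y)/(p(x)p(y))].
  (a,0): 0.257·ln(0.7582) = -0.07112
  (a,1): 0.550·ln(1.1751) = 0.08873
  (b,0): 0.163·ln(2.0109) = 0.11387
  (b,1): 0.030·ln(0.2680) = -0.03950
Sum = 0.0920 nats.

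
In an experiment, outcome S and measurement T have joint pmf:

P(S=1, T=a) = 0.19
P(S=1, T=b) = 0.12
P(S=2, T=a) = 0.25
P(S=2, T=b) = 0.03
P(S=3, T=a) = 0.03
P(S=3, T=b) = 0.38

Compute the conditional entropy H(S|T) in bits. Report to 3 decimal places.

1.159 bits

Chain rule: H(S|T) = H(S,T) − H(T).
Marginals: p(S) = (0.3100, 0.2800, 0.4100), p(T) = (0.4700, 0.5300).
H(S,T) = 2.1563 bits; H(T) = 0.9974 bits.
H(S|T) = 2.1563 − 0.9974 = 1.159 bits.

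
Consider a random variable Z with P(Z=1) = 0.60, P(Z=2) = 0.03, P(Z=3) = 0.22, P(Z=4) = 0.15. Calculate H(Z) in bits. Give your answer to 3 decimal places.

1.485 bits

H(Z) = −Σ p·log₂ p.
  −(0.60)·log₂(0.60) = 0.4422
  −(0.03)·log₂(0.03) = 0.1518
  −(0.22)·log₂(0.22) = 0.4806
  −(0.15)·log₂(0.15) = 0.4105
Sum: 0.4422 + 0.1518 + 0.4806 + 0.4105 = 1.485 bits.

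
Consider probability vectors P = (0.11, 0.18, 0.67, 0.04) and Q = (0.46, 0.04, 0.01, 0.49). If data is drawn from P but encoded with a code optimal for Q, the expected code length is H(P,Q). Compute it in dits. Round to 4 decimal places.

1.6411 dits

H(P,Q) = −Σ p·log₁₀ q.
  −0.11·log₁₀(0.46) = 0.03710
  −0.18·log₁₀(0.04) = 0.25163
  −0.67·log₁₀(0.01) = 1.34000
  −0.04·log₁₀(0.49) = 0.01239
H(P,Q) = 1.6411 dits.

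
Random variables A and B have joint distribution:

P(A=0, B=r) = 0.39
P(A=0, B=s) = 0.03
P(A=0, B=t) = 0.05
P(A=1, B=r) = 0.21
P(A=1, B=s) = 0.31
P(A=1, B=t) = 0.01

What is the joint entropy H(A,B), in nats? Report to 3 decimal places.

1.359 nats

H(A,B) = −Σ p(x,y)·ln p(x,y) over all 6 cells.
  cell (0,r): −0.39·ln0.39 = 0.3672
  cell (0,s): −0.03·ln0.03 = 0.1052
  cell (0,t): −0.05·ln0.05 = 0.1498
  cell (1,r): −0.21·ln0.21 = 0.3277
  cell (1,s): −0.31·ln0.31 = 0.3631
  cell (1,t): −0.01·ln0.01 = 0.0461
Sum = 1.359 nats.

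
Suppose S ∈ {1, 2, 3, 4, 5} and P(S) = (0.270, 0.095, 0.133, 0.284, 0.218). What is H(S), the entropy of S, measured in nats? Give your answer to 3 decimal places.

1.535 nats

H(S) = −Σ p·ln p.
  −(0.270)·ln(0.270) = 0.3535
  −(0.095)·ln(0.095) = 0.2236
  −(0.133)·ln(0.133) = 0.2683
  −(0.284)·ln(0.284) = 0.3575
  −(0.218)·ln(0.218) = 0.3321
Sum: 0.3535 + 0.2236 + 0.2683 + 0.3575 + 0.3321 = 1.535 nats.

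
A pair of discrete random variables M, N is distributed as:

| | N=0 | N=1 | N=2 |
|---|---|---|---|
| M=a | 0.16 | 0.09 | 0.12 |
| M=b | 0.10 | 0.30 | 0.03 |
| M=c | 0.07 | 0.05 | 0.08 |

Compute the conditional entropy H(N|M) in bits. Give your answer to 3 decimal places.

Marginals: p(M) = (0.3700, 0.4300, 0.2000), p(N) = (0.3300, 0.4400, 0.2300).
H(N|M) = Σ p(M) · H(N|M=·).
  M=a: p=0.3700, H(N|M=a) = 1.5460
  M=b: p=0.4300, H(N|M=b) = 1.1197
  M=c: p=0.2000, H(N|M=c) = 1.5589
Weighted sum = 1.365 bits.

1.365 bits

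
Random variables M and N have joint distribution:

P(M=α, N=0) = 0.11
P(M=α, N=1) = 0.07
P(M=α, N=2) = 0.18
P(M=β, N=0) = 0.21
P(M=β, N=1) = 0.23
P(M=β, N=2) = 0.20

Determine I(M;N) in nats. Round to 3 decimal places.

Marginals: p(M) = (0.3600, 0.6400), p(N) = (0.3200, 0.3000, 0.3800).
I(M;N) = Σ p(x,y)·ln[p(x,y)/(p(x)p(y))].
  (α,0): 0.11·ln(0.9549) = -0.0051
  (α,1): 0.07·ln(0.6481) = -0.0304
  (α,2): 0.18·ln(1.3158) = 0.0494
  (β,0): 0.21·ln(1.0254) = 0.0053
  (β,1): 0.23·ln(1.1979) = 0.0415
  (β,2): 0.20·ln(0.8224) = -0.0391
Sum = 0.022 nats.

0.022 nats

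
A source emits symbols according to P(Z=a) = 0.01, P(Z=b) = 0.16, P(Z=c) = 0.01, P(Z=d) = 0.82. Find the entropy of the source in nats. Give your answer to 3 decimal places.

0.548 nats

H(Z) = −Σ p·ln p.
  −(0.01)·ln(0.01) = 0.0461
  −(0.16)·ln(0.16) = 0.2932
  −(0.01)·ln(0.01) = 0.0461
  −(0.82)·ln(0.82) = 0.1627
Sum: 0.0461 + 0.2932 + 0.0461 + 0.1627 = 0.548 nats.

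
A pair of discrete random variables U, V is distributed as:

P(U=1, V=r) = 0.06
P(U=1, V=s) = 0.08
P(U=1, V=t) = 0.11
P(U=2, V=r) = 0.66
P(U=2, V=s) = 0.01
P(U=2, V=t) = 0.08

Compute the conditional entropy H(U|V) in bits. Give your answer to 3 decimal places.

0.530 bits

Chain rule: H(U|V) = H(U,V) − H(V).
Marginals: p(U) = (0.2500, 0.7500), p(V) = (0.7200, 0.0900, 0.1900).
H(U,V) = 1.6389 bits; H(V) = 1.1091 bits.
H(U|V) = 1.6389 − 1.1091 = 0.530 bits.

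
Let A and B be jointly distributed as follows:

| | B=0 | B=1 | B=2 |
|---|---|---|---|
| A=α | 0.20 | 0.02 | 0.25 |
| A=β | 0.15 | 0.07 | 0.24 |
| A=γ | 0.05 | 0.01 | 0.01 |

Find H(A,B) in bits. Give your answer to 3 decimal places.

2.599 bits

H(A,B) = −Σ p(x,y)·log₂ p(x,y) over all 9 cells.
  cell (α,0): −0.20·log₂0.20 = 0.4644
  cell (α,1): −0.02·log₂0.02 = 0.1129
  cell (α,2): −0.25·log₂0.25 = 0.5000
  cell (β,0): −0.15·log₂0.15 = 0.4105
  cell (β,1): −0.07·log₂0.07 = 0.2686
  cell (β,2): −0.24·log₂0.24 = 0.4941
  cell (γ,0): −0.05·log₂0.05 = 0.2161
  cell (γ,1): −0.01·log₂0.01 = 0.0664
  cell (γ,2): −0.01·log₂0.01 = 0.0664
Sum = 2.599 bits.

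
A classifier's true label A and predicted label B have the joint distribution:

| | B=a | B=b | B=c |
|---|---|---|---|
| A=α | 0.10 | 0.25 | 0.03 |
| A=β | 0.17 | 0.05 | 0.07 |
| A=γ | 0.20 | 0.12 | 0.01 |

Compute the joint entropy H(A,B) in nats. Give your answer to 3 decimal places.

H(A,B) = −Σ p(x,y)·ln p(x,y) over all 9 cells.
  cell (α,a): −0.10·ln0.10 = 0.2303
  cell (α,b): −0.25·ln0.25 = 0.3466
  cell (α,c): −0.03·ln0.03 = 0.1052
  cell (β,a): −0.17·ln0.17 = 0.3012
  cell (β,b): −0.05·ln0.05 = 0.1498
  cell (β,c): −0.07·ln0.07 = 0.1861
  cell (γ,a): −0.20·ln0.20 = 0.3219
  cell (γ,b): −0.12·ln0.12 = 0.2544
  cell (γ,c): −0.01·ln0.01 = 0.0461
Sum = 1.942 nats.

1.942 nats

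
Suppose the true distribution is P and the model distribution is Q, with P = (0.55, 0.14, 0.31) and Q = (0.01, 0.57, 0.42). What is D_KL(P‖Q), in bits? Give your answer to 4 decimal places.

D(P‖Q) = Σ p·log₂(p/q).
  0.55·log₂(0.55/0.01) = 3.17975
  0.14·log₂(0.14/0.57) = -0.28357
  0.31·log₂(0.31/0.42) = -0.13582
D(P‖Q) = 2.7604 bits.

2.7604 bits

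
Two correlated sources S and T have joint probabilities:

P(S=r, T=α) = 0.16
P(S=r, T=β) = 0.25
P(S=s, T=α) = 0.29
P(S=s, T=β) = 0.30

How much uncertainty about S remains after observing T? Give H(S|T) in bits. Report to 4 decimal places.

Marginals: p(S) = (0.4100, 0.5900), p(T) = (0.4500, 0.5500).
H(S|T) = Σ p(T) · H(S|T=·).
  T=α: p=0.4500, H(S|T=α) = 0.9389
  T=β: p=0.5500, H(S|T=β) = 0.9940
Weighted sum = 0.9692 bits.

0.9692 bits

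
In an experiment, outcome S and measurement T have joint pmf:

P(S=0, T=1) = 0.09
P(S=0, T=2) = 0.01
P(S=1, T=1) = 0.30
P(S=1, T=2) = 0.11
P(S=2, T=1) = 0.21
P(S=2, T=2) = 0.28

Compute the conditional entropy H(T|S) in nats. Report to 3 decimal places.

Marginals: p(S) = (0.1000, 0.4100, 0.4900), p(T) = (0.6000, 0.4000).
H(T|S) = Σ p(S) · H(T|S=·).
  S=0: p=0.1000, H(T|S=0) = 0.3251
  S=1: p=0.4100, H(T|S=1) = 0.5816
  S=2: p=0.4900, H(T|S=2) = 0.6829
Weighted sum = 0.606 nats.

0.606 nats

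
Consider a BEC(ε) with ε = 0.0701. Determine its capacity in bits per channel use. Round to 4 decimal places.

0.9299 bits

Binary erasure channel: capacity C = 1 − ε.
C = 1 − 0.0701 = 0.9299 bits per channel use.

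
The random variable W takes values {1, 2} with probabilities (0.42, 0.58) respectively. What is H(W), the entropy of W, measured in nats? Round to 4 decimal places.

0.6803 nats

H(W) = −Σ p·ln p.
  −(0.42)·ln(0.42) = 0.36435
  −(0.58)·ln(0.58) = 0.31594
Sum: 0.36435 + 0.31594 = 0.6803 nats.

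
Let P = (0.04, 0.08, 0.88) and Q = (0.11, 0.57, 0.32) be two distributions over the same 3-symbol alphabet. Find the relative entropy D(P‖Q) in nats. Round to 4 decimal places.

0.6927 nats

D(P‖Q) = Σ p·ln(p/q).
  0.04·ln(0.04/0.11) = -0.04046
  0.08·ln(0.08/0.57) = -0.15709
  0.88·ln(0.88/0.32) = 0.89021
D(P‖Q) = 0.6927 nats.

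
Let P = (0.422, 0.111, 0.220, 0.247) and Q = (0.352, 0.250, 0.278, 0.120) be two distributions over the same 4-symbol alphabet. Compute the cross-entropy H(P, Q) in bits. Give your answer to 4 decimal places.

2.0195 bits

H(P,Q) = −Σ p·log₂ q.
  −0.422·log₂(0.352) = 0.63568
  −0.111·log₂(0.250) = 0.22200
  −0.220·log₂(0.278) = 0.40631
  −0.247·log₂(0.120) = 0.75555
H(P,Q) = 2.0195 bits.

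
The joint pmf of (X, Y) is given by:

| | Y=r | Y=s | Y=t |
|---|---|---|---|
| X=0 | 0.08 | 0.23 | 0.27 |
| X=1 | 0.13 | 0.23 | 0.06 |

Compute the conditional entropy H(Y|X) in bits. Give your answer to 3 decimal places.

1.422 bits

Marginals: p(X) = (0.5800, 0.4200), p(Y) = (0.2100, 0.4600, 0.3300).
H(Y|X) = Σ p(X) · H(Y|X=·).
  X=0: p=0.5800, H(Y|X=0) = 1.4369
  X=1: p=0.4200, H(Y|X=1) = 1.4005
Weighted sum = 1.422 bits.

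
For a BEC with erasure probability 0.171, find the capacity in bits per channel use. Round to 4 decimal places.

0.8290 bits

Binary erasure channel: capacity C = 1 − ε.
C = 1 − 0.171 = 0.8290 bits per channel use.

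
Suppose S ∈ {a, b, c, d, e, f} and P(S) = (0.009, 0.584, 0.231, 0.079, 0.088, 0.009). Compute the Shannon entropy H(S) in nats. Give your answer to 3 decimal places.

H(S) = −Σ p·ln p.
  −(0.009)·ln(0.009) = 0.0424
  −(0.584)·ln(0.584) = 0.3141
  −(0.231)·ln(0.231) = 0.3385
  −(0.079)·ln(0.079) = 0.2005
  −(0.088)·ln(0.088) = 0.2139
  −(0.009)·ln(0.009) = 0.0424
Sum: 0.0424 + 0.3141 + 0.3385 + 0.2005 + 0.2139 + 0.0424 = 1.152 nats.

1.152 nats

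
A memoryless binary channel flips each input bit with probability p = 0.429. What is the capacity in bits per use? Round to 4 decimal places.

0.0146 bits

Binary symmetric channel: C = 1 − h₂(ε) where h₂ is the binary entropy function.
h₂(0.429) = −0.429·log₂0.429 − 0.571·log₂0.571 = 0.9854.
C = 1 − 0.9854 = 0.0146 bits per channel use.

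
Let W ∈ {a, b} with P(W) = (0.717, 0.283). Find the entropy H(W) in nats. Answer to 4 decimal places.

0.5958 nats

H(W) = −Σ p·ln p.
  −(0.717)·ln(0.717) = 0.23853
  −(0.283)·ln(0.283) = 0.35723
Sum: 0.23853 + 0.35723 = 0.5958 nats.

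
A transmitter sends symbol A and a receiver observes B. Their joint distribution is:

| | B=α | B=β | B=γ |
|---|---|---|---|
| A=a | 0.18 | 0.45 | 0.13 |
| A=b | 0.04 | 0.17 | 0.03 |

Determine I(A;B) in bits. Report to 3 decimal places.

Marginals: p(A) = (0.7600, 0.2400), p(B) = (0.2200, 0.6200, 0.1600).
I(A;B) = H(A) + H(B) − H(A,B).
H(A) = 0.7950, H(B) = 1.3312, H(A,B) = 2.1185.
I(A;B) = 0.7950 + 1.3312 − 2.1185 = 0.008 bits.

0.008 bits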